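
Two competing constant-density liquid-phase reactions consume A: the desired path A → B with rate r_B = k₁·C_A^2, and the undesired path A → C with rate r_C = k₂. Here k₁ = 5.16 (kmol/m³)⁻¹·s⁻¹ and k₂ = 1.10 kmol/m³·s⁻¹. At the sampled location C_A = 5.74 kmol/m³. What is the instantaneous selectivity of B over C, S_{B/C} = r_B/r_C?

155

S_{B/C} = r_B/r_C = (k₁·C_A^2)/(k₂) = (k₁/k₂)·C_A^2.
= (5.16×5.740^2) / (1.10) = 170.0/1.100 = 155.
Since the desired path is higher order in A, keeping C_A high (PFR or concentrated feed) favours B.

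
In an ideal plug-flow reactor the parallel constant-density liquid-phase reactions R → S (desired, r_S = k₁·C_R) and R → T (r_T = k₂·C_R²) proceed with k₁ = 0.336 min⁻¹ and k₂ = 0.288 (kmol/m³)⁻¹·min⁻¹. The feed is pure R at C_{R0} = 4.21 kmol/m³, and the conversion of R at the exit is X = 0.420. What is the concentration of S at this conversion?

C_R = C_{R0}(1−X) = 2.442 kmol/m³.
Along a PFR/batch, dC_S/dC_R = −r_S/(r_S+r_T) = −k₁/(k₁+k₂·C_R).
Integrating from C_{R0} to C_R: C_S = (0.336/0.288)·ln[(0.336+0.288·4.21)/(0.336+0.288·2.44)] = 1.167·ln(1.548/1.039) = 0.4652 kmol/m³.

0.465 kmol/m³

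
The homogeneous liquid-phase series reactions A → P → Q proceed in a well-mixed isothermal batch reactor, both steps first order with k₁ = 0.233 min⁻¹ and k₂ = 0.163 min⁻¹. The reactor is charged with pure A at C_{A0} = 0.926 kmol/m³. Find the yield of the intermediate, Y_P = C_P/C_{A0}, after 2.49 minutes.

0.355

Solving the coupled first-order balances gives C_P(t) = [k₁/(k₂−k₁)]·C_{A0}·(e^(−k₁t) − e^(−k₂t)).
e^(−k₁t) = e^(−0.233×2.49) = e^(−0.5802) = 0.5598; e^(−k₂t) = e^(−0.4059) = 0.6664.
C_P = 0.233×0.926/(0.163−0.233) × (0.5598−0.6664) = (-3.082)×(-0.1066) = 0.3285 kmol/m³.
Y_P = C_P/C_{A0} = 0.3285/0.926 = 0.355.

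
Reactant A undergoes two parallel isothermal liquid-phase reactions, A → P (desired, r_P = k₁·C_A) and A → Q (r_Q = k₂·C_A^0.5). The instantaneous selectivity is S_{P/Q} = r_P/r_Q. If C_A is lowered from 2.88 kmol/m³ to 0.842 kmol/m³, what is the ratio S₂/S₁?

S_{P/Q} = (k₁/k₂)·C_A^0.5, so S₂/S₁ = (C_{A,2}/C_{A,1})^0.5.
= (0.842/2.88)^0.5 = (0.2924)^0.5 = 0.541.
Selectivity toward P falls as C_A falls — high-concentration operation is favoured.

0.541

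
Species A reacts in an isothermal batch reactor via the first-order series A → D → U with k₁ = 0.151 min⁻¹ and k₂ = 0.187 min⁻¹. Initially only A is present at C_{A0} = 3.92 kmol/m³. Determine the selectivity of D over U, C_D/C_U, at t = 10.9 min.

0.482

Solving the coupled first-order balances gives C_D(t) = [k₁/(k₂−k₁)]·C_{A0}·(e^(−k₁t) − e^(−k₂t)).
e^(−k₁t) = e^(−0.151×10.9) = e^(−1.646) = 0.1928; e^(−k₂t) = e^(−2.038) = 0.1302.
C_D = 0.151×3.92/(0.187−0.151) × (0.1928−0.1302) = 16.44×0.06259 = 1.029 kmol/m³.
C_A = C_{A0}e^(−k₁t) = 0.7559 kmol/m³, so C_U = C_{A0}−C_A−C_D = 2.135 kmol/m³; C_D/C_U = 0.482.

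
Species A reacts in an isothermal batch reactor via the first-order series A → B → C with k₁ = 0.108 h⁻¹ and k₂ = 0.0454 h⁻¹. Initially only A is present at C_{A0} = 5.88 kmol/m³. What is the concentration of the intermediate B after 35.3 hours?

1.82 kmol/m³

Solving the coupled first-order balances gives C_B(t) = [k₁/(k₂−k₁)]·C_{A0}·(e^(−k₁t) − e^(−k₂t)).
e^(−k₁t) = e^(−0.108×35.3) = e^(−3.812) = 0.02210; e^(−k₂t) = e^(−1.603) = 0.2014.
C_B = 0.108×5.88/(0.0454−0.108) × (0.02210−0.2014) = (-10.14)×(-0.1793) = 1.819 kmol/m³.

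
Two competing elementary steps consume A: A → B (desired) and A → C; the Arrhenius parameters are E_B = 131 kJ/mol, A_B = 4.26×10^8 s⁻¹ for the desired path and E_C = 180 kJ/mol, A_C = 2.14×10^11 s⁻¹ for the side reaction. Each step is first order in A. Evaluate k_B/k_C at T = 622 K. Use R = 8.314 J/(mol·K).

25.9

Since both paths have the same order in A, the concentration cancels and S_{B/C} = k_B/k_C = (A_B/A_C)·exp[(E_C−E_B)/(RT)].
(E_C−E_B)/(RT) = (180−131)×10³/(8.314×622) = 49000/5171 = 9.475.
k_B/k_C = (4.26×10^8/2.14×10^11)·exp(9.475) = 0.001991 × 13035 = 25.9.
Since E_B < E_C, lowering the temperature improves selectivity toward B.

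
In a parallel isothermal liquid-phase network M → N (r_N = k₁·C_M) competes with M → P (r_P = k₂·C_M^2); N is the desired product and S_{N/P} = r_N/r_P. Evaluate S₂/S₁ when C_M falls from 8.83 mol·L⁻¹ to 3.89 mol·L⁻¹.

2.27

S_{N/P} = (k₁/k₂)·C_M⁻¹, so S₂/S₁ = (C_{M,2}/C_{M,1})⁻¹.
= 8.83/3.89 = 2.27.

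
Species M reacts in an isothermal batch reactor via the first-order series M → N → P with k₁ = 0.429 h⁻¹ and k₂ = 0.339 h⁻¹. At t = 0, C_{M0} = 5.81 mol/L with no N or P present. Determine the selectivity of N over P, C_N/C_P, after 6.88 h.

0.291

Solving the coupled first-order balances gives C_N(t) = [k₁/(k₂−k₁)]·C_{M0}·(e^(−k₁t) − e^(−k₂t)).
e^(−k₁t) = e^(−0.429×6.88) = e^(−2.952) = 0.05226; e^(−k₂t) = e^(−2.332) = 0.09707.
C_N = 0.429×5.81/(0.339−0.429) × (0.05226−0.09707) = (-27.69)×(-0.04481) = 1.241 mol/L.
C_M = C_{M0}e^(−k₁t) = 0.3036 mol/L, so C_P = C_{M0}−C_M−C_N = 4.265 mol/L; C_N/C_P = 0.291.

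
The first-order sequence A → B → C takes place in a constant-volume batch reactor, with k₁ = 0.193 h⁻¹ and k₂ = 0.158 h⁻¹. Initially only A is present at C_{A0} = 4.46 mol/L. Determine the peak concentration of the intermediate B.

At the optimum, C_{B,max}/C_{A0} = (k₁/k₂)^[k₂/(k₂−k₁)].
= (0.193/0.158)^(0.158/(0.158−0.193)) = (1.222)^(-4.514) = 0.4052.
C_{B,max} = 0.4052×4.46 = 1.81 mol/L.

1.81 mol/L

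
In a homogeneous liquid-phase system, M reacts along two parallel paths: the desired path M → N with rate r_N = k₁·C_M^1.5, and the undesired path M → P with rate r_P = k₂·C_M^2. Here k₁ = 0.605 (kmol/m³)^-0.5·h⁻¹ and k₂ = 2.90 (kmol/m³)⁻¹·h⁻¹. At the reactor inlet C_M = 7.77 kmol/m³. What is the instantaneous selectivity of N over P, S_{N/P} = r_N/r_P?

S_{N/P} = r_N/r_P = (k₁·C_M^1.5)/(k₂·C_M^2) = (k₁/k₂)·C_M^-0.5.
= (0.605×7.770^1.5) / (2.90×7.770^2) = 13.10/175.1 = 0.0748.
The undesired path is higher order in M, so low C_M (CSTR or dilute feed) favours N.

0.0748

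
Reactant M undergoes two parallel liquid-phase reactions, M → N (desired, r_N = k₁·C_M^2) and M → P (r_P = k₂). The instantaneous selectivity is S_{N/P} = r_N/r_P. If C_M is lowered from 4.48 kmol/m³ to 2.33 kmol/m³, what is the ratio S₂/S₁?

S_{N/P} = (k₁/k₂)·C_M^2, so S₂/S₁ = (C_{M,2}/C_{M,1})^2.
= (2.33/4.48)^2 = (0.5201)^2 = 0.270.
Selectivity toward N falls as C_M falls — high-concentration operation is favoured.

0.270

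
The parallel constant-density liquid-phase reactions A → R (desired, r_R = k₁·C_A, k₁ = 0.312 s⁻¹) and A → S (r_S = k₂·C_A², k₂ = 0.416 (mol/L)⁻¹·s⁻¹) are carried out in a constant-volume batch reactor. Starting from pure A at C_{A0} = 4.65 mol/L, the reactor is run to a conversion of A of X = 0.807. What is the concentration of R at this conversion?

0.890 mol/L

C_A = C_{A0}(1−X) = 0.8974 mol/L.
Along a PFR/batch, dC_R/dC_A = −r_R/(r_R+r_S) = −k₁/(k₁+k₂·C_A).
Integrating from C_{A0} to C_A: C_R = (0.312/0.416)·ln[(0.312+0.416·4.65)/(0.312+0.416·0.897)] = 0.7500·ln(2.246/0.6853) = 0.8904 mol/L.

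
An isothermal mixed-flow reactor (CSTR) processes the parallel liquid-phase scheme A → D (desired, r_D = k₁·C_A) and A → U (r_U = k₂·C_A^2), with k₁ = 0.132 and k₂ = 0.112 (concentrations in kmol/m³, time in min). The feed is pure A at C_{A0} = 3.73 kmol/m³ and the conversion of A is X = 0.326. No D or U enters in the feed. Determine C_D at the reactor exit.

0.388 kmol/m³

Exit C_A = C_{A0}(1−X) = 3.73×0.674 = 2.514 kmol/m³.
A CSTR operates uniformly at the exit composition, giving r_D = 0.3319 and r_U = 0.7079 (each k·C_A^n at C_A = 2.514).
Fraction of consumed A going to D: r_D/(r_D+r_U) = 0.3192.
C_D = 0.3192·C_{A0}·X = 0.3192×3.73×0.326 = 0.388 kmol/m³.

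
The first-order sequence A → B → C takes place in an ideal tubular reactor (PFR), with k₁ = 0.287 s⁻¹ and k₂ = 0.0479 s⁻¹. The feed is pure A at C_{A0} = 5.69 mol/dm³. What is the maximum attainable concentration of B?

At the optimum, C_{B,max}/C_{A0} = (k₁/k₂)^[k₂/(k₂−k₁)].
= (0.287/0.0479)^(0.0479/(0.0479−0.287)) = (5.992)^(-0.2003) = 0.6986.
C_{B,max} = 0.6986×5.69 = 3.98 mol/dm³.

3.98 mol/dm³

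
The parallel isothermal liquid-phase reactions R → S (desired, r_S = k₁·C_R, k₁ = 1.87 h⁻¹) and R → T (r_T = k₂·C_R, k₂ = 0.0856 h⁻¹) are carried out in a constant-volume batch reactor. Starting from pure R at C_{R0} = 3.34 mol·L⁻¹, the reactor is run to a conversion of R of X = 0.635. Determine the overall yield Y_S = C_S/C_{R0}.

0.607

C_R = C_{R0}(1−X) = 1.219 mol·L⁻¹.
Both paths are first order in R, so the instantaneous fraction to S is constant: dC_S/d(−C_R) = k₁/(k₁+k₂) = 0.9562.
C_S = 0.9562·(C_{R0}−C_R) = 0.9562×2.121 = 2.03 mol·L⁻¹.
Y_S = C_S/C_{R0} = 2.028/3.34 = 0.607.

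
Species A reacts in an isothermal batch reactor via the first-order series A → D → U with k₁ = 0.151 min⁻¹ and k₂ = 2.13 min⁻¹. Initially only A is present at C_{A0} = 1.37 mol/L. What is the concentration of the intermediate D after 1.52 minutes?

0.0790 mol/L

For first-order series with pure A initially, C_D(t) = k₁C_{A0}/(k₂−k₁)·(e^(−k₁t) − e^(−k₂t)).
e^(−k₁t) = e^(−0.151×1.52) = e^(−0.2295) = 0.7949; e^(−k₂t) = e^(−3.238) = 0.03926.
C_D = 0.151×1.37/(2.13−0.151) × (0.7949−0.03926) = 0.1045×0.7557 = 0.07899 mol/L.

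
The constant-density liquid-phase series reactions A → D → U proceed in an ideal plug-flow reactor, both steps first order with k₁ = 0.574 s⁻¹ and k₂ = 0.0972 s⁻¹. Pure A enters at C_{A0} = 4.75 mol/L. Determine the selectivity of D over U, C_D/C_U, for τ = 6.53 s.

1.66

Solving the coupled first-order balances gives C_D(τ) = [k₁/(k₂−k₁)]·C_{A0}·(e^(−k₁τ) − e^(−k₂τ)).
e^(−k₁τ) = e^(−0.574×6.53) = e^(−3.748) = 0.02356; e^(−k₂τ) = e^(−0.6347) = 0.5301.
C_D = 0.574×4.75/(0.0972−0.574) × (0.02356−0.5301) = (-5.718)×(-0.5065) = 2.896 mol/L.
C_A = C_{A0}e^(−k₁τ) = 0.1119 mol/L, so C_U = C_{A0}−C_A−C_D = 1.742 mol/L; C_D/C_U = 1.66.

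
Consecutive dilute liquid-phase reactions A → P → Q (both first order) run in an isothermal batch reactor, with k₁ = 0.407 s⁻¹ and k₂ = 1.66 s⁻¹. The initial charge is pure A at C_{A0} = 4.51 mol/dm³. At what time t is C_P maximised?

1.12 s

Setting dC_P/dt = 0 gives t_opt = ln(k₂/k₁)/(k₂−k₁).
= ln(1.66/0.407)/(1.66−0.407) = ln(4.079)/1.253 = 1.406/1.253 = 1.12 s.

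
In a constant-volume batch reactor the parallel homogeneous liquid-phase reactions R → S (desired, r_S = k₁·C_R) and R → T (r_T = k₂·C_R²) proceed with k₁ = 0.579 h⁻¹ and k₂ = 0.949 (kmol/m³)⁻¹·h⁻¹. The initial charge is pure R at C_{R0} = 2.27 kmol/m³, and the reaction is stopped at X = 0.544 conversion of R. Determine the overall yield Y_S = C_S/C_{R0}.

0.150

C_R = C_{R0}(1−X) = 1.035 kmol/m³.
Along a PFR/batch, dC_S/dC_R = −r_S/(r_S+r_T) = −k₁/(k₁+k₂·C_R).
Integrating from C_{R0} to C_R: C_S = (0.579/0.949)·ln[(0.579+0.949·2.27)/(0.579+0.949·1.04)] = 0.6101·ln(2.733/1.561) = 0.3416 kmol/m³.
Y_S = C_S/C_{R0} = 0.3416/2.27 = 0.150.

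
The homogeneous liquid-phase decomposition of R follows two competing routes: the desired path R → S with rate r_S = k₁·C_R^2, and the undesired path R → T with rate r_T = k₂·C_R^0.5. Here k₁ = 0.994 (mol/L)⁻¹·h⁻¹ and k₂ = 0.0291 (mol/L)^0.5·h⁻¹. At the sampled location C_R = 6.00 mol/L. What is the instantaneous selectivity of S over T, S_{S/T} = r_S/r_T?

502

S_{S/T} = r_S/r_T = (k₁·C_R^2)/(k₂·C_R^0.5) = (k₁/k₂)·C_R^1.5.
= (0.994×6.000^2) / (0.0291×6.000^0.5) = 35.78/0.07128 = 502.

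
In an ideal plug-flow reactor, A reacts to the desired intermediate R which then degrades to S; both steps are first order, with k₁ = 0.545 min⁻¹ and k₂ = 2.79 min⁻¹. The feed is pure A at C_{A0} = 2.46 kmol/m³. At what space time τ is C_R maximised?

Setting dC_R/dτ = 0 gives τ_opt = ln(k₂/k₁)/(k₂−k₁).
= ln(2.79/0.545)/(2.79−0.545) = ln(5.119)/2.245 = 1.633/2.245 = 0.727 min.

0.727 min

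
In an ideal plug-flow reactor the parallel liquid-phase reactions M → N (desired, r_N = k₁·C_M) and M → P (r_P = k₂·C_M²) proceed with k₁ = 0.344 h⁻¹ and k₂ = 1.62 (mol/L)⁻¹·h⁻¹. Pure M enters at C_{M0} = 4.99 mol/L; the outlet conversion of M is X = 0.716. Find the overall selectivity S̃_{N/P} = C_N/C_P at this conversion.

C_M = C_{M0}(1−X) = 1.417 mol/L.
Along a PFR/batch, dC_N/dC_M = −r_N/(r_N+r_P) = −k₁/(k₁+k₂·C_M).
Integrating from C_{M0} to C_M: C_N = (0.344/1.62)·ln[(0.344+1.62·4.99)/(0.344+1.62·1.42)] = 0.2123·ln(8.428/2.640) = 0.2465 mol/L.
C_P = (C_{M0}−C_M)−C_N = 3.326 mol/L; S̃_{N/P} = 0.2465/3.326 = 0.0741.

0.0741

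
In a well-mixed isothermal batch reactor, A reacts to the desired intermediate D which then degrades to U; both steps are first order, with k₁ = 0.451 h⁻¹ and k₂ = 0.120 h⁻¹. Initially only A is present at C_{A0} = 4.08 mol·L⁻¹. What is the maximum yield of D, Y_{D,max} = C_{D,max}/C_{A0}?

For a first-order series the maximum intermediate yield is C_{D,max}/C_{A0} = (k₁/k₂)^[k₂/(k₂−k₁)].
= (0.451/0.120)^(0.120/(0.120−0.451)) = (3.758)^(-0.3625) = 0.6188.

0.619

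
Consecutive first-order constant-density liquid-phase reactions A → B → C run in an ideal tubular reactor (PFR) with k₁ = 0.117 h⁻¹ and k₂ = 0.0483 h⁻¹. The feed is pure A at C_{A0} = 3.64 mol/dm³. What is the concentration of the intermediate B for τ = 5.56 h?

1.50 mol/dm³

For first-order series with pure A initially, C_B(τ) = k₁C_{A0}/(k₂−k₁)·(e^(−k₁τ) − e^(−k₂τ)).
e^(−k₁τ) = e^(−0.117×5.56) = e^(−0.6505) = 0.5218; e^(−k₂τ) = e^(−0.2685) = 0.7645.
C_B = 0.117×3.64/(0.0483−0.117) × (0.5218−0.7645) = (-6.199)×(-0.2427) = 1.505 mol/dm³.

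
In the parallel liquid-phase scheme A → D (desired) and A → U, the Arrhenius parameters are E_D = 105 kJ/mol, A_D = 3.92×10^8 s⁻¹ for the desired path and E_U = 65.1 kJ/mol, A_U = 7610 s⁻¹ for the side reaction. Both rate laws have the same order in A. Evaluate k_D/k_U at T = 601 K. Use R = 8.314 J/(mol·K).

Since both paths have the same order in A, the concentration cancels and S_{D/U} = k_D/k_U = (A_D/A_U)·exp[(E_U−E_D)/(RT)].
(E_U−E_D)/(RT) = (65.1−105)×10³/(8.314×601) = -39900/4997 = -7.985.
k_D/k_U = (3.92×10^8/7610)·exp(-7.985) = 51511 × 3.404×10^-4 = 17.5.

17.5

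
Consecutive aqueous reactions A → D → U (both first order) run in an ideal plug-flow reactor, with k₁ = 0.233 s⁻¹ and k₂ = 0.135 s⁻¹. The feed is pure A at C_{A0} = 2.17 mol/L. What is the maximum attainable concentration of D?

1.02 mol/L

At the optimum, C_{D,max}/C_{A0} = (k₁/k₂)^[k₂/(k₂−k₁)].
= (0.233/0.135)^(0.135/(0.135−0.233)) = (1.726)^(-1.378) = 0.4715.
C_{D,max} = 0.4715×2.17 = 1.02 mol/L.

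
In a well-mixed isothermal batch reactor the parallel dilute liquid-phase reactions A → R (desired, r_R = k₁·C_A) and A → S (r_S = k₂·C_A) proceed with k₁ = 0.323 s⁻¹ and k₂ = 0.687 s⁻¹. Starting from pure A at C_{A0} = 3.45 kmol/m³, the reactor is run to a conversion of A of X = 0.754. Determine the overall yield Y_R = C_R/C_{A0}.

C_A = C_{A0}(1−X) = 0.8487 kmol/m³.
Both paths are first order in A, so the instantaneous fraction to R is constant: dC_R/d(−C_A) = k₁/(k₁+k₂) = 0.3198.
C_R = 0.3198·(C_{A0}−C_A) = 0.3198×2.601 = 0.832 kmol/m³.
Y_R = C_R/C_{A0} = 0.8319/3.45 = 0.241.

0.241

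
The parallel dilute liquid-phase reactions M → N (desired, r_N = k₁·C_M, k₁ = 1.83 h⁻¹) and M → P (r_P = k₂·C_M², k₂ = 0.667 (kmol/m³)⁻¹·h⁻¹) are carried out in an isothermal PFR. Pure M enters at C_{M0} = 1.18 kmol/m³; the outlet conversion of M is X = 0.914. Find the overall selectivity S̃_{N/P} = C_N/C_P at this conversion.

4.48

C_M = C_{M0}(1−X) = 0.1015 kmol/m³.
Along a PFR/batch, dC_N/dC_M = −r_N/(r_N+r_P) = −k₁/(k₁+k₂·C_M).
Integrating from C_{M0} to C_M: C_N = (1.83/0.667)·ln[(1.83+0.667·1.18)/(1.83+0.667·0.101)] = 2.744·ln(2.617/1.898) = 0.8818 kmol/m³.
C_P = (C_{M0}−C_M)−C_N = 0.1967 kmol/m³; S̃_{N/P} = 0.8818/0.1967 = 4.48.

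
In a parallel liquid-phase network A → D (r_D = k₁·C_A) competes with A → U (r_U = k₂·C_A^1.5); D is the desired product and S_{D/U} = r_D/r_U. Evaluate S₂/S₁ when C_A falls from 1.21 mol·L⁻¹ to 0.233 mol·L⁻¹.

2.28

S_{D/U} = (k₁/k₂)·C_A^-0.5, so S₂/S₁ = (C_{A,2}/C_{A,1})^-0.5.
= (0.233/1.21)^(-0.5) = (0.1926)^(-0.5) = 2.28.
Selectivity toward D rises as C_A falls — low-concentration operation is favoured.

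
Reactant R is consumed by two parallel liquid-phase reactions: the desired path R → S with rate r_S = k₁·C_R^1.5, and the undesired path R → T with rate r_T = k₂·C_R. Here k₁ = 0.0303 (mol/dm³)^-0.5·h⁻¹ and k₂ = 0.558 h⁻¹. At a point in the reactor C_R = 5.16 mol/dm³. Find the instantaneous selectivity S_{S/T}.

S_{S/T} = r_S/r_T = (k₁·C_R^1.5)/(k₂·C_R) = (k₁/k₂)·C_R^0.5.
= (0.0303×5.160^1.5) / (0.558×5.160) = 0.3552/2.879 = 0.123.

0.123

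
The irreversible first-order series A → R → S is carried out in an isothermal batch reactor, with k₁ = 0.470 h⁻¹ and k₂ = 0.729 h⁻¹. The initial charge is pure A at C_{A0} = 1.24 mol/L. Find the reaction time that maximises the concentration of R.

Setting dC_R/dt = 0 gives t_opt = ln(k₂/k₁)/(k₂−k₁).
= ln(0.729/0.470)/(0.729−0.470) = ln(1.551)/0.2590 = 0.4389/0.2590 = 1.69 h.

1.69 h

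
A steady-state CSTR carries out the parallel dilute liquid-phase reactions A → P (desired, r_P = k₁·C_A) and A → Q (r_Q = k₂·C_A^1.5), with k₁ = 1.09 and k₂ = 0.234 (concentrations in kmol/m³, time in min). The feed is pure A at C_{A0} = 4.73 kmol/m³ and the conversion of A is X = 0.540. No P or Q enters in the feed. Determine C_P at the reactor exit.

1.94 kmol/m³

Exit C_A = C_{A0}(1−X) = 4.73×0.460 = 2.176 kmol/m³.
A CSTR operates uniformly at the exit composition, giving r_P = 2.372 and r_Q = 0.7510 (each k·C_A^n at C_A = 2.176).
Fraction of consumed A going to P: r_P/(r_P+r_Q) = 0.7595.
C_P = 0.7595·C_{A0}·X = 0.7595×4.73×0.540 = 1.94 kmol/m³.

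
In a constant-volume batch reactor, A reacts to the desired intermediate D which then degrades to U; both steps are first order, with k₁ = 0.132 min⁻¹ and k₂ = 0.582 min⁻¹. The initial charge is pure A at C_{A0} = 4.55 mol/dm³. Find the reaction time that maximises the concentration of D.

3.30 min

Setting dC_D/dt = 0 gives t_opt = ln(k₂/k₁)/(k₂−k₁).
= ln(0.582/0.132)/(0.582−0.132) = ln(4.409)/0.4500 = 1.484/0.4500 = 3.30 min.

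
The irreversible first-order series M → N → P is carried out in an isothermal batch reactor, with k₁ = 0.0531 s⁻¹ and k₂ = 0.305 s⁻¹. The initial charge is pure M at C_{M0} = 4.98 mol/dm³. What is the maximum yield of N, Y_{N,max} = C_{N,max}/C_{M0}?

0.120

Evaluating C_N at t_opt = ln(k₂/k₁)/(k₂−k₁) gives C_{N,max}/C_{M0} = (k₁/k₂)^[k₂/(k₂−k₁)].
= (0.0531/0.305)^(0.305/(0.305−0.0531)) = (0.1741)^(1.211) = 0.1204.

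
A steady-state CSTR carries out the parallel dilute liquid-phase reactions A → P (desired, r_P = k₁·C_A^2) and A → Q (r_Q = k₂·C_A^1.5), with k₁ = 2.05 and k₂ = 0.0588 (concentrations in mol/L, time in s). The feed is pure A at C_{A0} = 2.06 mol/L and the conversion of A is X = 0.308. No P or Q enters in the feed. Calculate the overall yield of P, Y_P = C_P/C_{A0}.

0.301

Exit C_A = C_{A0}(1−X) = 2.06×0.692 = 1.426 mol/L.
In a CSTR the entire volume is at exit conditions, so r_P = 2.05×1.426^2 = 4.166 and r_Q = 0.0588×1.426^1.5 = 0.1001.
Fraction of consumed A going to P: r_P/(r_P+r_Q) = 0.9765.
C_P = 0.9765·C_{A0}·X = 0.9765×2.06×0.308 = 0.620 mol/L; Y_P = C_P/C_{A0} = 0.301.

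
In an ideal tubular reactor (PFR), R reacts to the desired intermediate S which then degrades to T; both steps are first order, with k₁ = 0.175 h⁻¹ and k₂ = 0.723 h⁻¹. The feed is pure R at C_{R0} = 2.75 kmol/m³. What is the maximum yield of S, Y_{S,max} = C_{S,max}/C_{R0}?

Evaluating C_S at τ_opt = ln(k₂/k₁)/(k₂−k₁) gives C_{S,max}/C_{R0} = (k₁/k₂)^[k₂/(k₂−k₁)].
= (0.175/0.723)^(0.723/(0.723−0.175)) = (0.2420)^(1.319) = 0.1539.

0.154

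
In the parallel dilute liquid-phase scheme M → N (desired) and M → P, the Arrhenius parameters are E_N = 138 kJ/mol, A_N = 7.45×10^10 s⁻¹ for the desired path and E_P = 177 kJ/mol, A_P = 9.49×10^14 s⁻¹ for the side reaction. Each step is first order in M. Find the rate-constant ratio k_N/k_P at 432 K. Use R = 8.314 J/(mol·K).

k_N/k_P = (A_N/A_P)·exp[−(E_N−E_P)/(RT)] = (A_N/A_P)·exp[(E_P−E_N)/(RT)].
(E_P−E_N)/(RT) = (177−138)×10³/(8.314×432) = 39000/3592 = 10.86.
k_N/k_P = (7.45×10^10/9.49×10^14)·exp(10.86) = 7.850×10^-5 × 51975 = 4.08.

4.08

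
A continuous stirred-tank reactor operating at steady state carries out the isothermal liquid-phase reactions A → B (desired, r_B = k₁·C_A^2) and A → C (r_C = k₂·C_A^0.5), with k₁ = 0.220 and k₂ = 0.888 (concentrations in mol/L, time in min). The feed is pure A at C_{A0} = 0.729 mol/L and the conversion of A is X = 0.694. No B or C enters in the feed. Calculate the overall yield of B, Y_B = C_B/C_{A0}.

Exit C_A = C_{A0}(1−X) = 0.729×0.306 = 0.2231 mol/L.
A CSTR operates uniformly at the exit composition, giving r_B = 0.01095 and r_C = 0.4194 (each k·C_A^n at C_A = 0.2231).
Fraction of consumed A going to B: r_B/(r_B+r_C) = 0.02544.
C_B = 0.02544·C_{A0}·X = 0.02544×0.729×0.694 = 0.0129 mol/L; Y_B = C_B/C_{A0} = 0.0177.

0.0177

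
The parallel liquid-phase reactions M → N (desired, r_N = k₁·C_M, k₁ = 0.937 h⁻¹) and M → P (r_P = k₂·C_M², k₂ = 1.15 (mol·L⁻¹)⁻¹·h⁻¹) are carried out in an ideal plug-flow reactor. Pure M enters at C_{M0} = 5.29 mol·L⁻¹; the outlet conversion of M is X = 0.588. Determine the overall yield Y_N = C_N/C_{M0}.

C_M = C_{M0}(1−X) = 2.179 mol·L⁻¹.
Along a PFR/batch, dC_N/dC_M = −r_N/(r_N+r_P) = −k₁/(k₁+k₂·C_M).
Integrating from C_{M0} to C_M: C_N = (0.937/1.15)·ln[(0.937+1.15·5.29)/(0.937+1.15·2.18)] = 0.8148·ln(7.021/3.443) = 0.5804 mol·L⁻¹.
Y_N = C_N/C_{M0} = 0.5804/5.29 = 0.110.

0.110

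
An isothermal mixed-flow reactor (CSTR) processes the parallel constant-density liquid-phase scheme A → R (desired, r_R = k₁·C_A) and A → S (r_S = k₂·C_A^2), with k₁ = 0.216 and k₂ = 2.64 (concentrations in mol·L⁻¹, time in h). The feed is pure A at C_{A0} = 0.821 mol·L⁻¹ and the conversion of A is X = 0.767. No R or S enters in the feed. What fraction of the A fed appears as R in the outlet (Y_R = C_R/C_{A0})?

Exit C_A = C_{A0}(1−X) = 0.821×0.233 = 0.1913 mol·L⁻¹.
Rates in a CSTR are evaluated at the outlet concentration: r_R = 0.216×0.1913 = 0.04132, r_S = 2.64×0.1913^2 = 0.09661.
Fraction of consumed A going to R: r_R/(r_R+r_S) = 0.2996.
C_R = 0.2996·C_{A0}·X = 0.2996×0.821×0.767 = 0.189 mol·L⁻¹; Y_R = C_R/C_{A0} = 0.230.

0.230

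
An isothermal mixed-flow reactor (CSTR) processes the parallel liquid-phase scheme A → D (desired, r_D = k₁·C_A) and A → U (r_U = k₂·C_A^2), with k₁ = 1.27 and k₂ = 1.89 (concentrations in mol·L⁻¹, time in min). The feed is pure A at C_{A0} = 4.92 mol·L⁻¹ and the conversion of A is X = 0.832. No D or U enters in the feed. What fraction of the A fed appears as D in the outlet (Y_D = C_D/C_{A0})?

0.373

Exit C_A = C_{A0}(1−X) = 4.92×0.168 = 0.8266 mol·L⁻¹.
In a CSTR the entire volume is at exit conditions, so r_D = 1.27×0.8266 = 1.050 and r_U = 1.89×0.8266^2 = 1.291.
Fraction of consumed A going to D: r_D/(r_D+r_U) = 0.4484.
C_D = 0.4484·C_{A0}·X = 0.4484×4.92×0.832 = 1.84 mol·L⁻¹; Y_D = C_D/C_{A0} = 0.373.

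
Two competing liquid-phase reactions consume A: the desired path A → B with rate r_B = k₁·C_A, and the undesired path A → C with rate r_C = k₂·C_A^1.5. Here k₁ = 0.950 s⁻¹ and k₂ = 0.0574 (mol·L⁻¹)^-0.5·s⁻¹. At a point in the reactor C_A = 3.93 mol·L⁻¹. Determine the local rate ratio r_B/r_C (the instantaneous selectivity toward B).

S_{B/C} = r_B/r_C = (k₁·C_A)/(k₂·C_A^1.5) = (k₁/k₂)·C_A^-0.5.
= (0.950×3.930) / (0.0574×3.930^1.5) = 3.733/0.4472 = 8.35.

8.35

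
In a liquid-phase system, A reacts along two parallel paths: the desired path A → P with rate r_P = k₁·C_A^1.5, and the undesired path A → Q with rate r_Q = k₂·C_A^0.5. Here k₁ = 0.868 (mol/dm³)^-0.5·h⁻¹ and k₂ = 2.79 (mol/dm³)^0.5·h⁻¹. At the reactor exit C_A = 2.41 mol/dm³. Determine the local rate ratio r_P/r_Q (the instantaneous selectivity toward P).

S_{P/Q} = r_P/r_Q = (k₁·C_A^1.5)/(k₂·C_A^0.5) = (k₁/k₂)·C_A.
= (0.868×2.410^1.5) / (2.79×2.410^0.5) = 3.247/4.331 = 0.750.
Since the desired path is higher order in A, keeping C_A high (PFR or concentrated feed) favours P.

0.750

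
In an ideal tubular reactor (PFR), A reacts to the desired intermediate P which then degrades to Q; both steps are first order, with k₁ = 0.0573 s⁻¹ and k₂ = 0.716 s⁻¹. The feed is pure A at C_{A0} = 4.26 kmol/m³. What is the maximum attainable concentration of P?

Evaluating C_P at τ_opt = ln(k₂/k₁)/(k₂−k₁) gives C_{P,max}/C_{A0} = (k₁/k₂)^[k₂/(k₂−k₁)].
= (0.0573/0.716)^(0.716/(0.716−0.0573)) = (0.08003)^(1.087) = 0.06424.
C_{P,max} = 0.06424×4.26 = 0.274 kmol/m³.

0.274 kmol/m³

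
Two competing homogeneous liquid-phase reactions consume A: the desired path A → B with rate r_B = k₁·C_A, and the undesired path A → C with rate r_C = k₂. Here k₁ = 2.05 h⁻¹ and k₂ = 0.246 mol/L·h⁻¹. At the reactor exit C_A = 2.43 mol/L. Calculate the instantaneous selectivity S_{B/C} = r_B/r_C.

S_{B/C} = r_B/r_C = (k₁·C_A)/(k₂) = (k₁/k₂)·C_A.
= (2.05×2.430) / (0.246) = 4.981/0.2460 = 20.2.
Since the desired path is higher order in A, keeping C_A high (PFR or concentrated feed) favours B.

20.2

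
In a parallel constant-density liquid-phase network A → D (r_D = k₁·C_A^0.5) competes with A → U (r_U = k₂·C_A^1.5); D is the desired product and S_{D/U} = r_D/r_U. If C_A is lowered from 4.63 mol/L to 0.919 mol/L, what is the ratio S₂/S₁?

S_{D/U} = (k₁/k₂)·C_A⁻¹, so S₂/S₁ = (C_{A,2}/C_{A,1})⁻¹.
= 4.63/0.919 = 5.04.

5.04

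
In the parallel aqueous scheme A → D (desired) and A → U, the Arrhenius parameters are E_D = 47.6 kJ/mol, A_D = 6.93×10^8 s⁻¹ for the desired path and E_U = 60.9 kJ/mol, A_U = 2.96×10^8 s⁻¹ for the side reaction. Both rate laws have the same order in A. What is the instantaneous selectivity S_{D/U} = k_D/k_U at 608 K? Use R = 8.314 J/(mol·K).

With equal orders, S_{D/U} = k_D/k_U = (A_D/A_U)·exp[(E_U−E_D)/(RT)].
(E_U−E_D)/(RT) = (60.9−47.6)×10³/(8.314×608) = 13300/5055 = 2.631.
k_D/k_U = (6.93×10^8/2.96×10^8)·exp(2.631) = 2.341 × 13.89 = 32.5.

32.5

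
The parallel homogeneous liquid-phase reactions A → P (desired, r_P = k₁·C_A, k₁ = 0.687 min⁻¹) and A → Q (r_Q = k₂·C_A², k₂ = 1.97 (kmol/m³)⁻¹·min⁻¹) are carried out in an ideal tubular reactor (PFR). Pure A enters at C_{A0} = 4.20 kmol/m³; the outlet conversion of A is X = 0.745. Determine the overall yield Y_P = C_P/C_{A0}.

0.0967

C_A = C_{A0}(1−X) = 1.071 kmol/m³.
Along a PFR/batch, dC_P/dC_A = −r_P/(r_P+r_Q) = −k₁/(k₁+k₂·C_A).
Integrating from C_{A0} to C_A: C_P = (0.687/1.97)·ln[(0.687+1.97·4.20)/(0.687+1.97·1.07)] = 0.3487·ln(8.961/2.797) = 0.4061 kmol/m³.
Y_P = C_P/C_{A0} = 0.4061/4.20 = 0.0967.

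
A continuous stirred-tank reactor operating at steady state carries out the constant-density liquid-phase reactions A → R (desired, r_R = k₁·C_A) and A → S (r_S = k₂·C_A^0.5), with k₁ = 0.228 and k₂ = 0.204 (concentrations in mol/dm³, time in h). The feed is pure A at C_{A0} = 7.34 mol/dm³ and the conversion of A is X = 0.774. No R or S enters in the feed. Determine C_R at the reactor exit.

Exit C_A = C_{A0}(1−X) = 7.34×0.226 = 1.659 mol/dm³.
Rates in a CSTR are evaluated at the outlet concentration: r_R = 0.228×1.659 = 0.3782, r_S = 0.204×1.659^0.5 = 0.2627.
Fraction of consumed A going to R: r_R/(r_R+r_S) = 0.5901.
C_R = 0.5901·C_{A0}·X = 0.5901×7.34×0.774 = 3.35 mol/dm³.

3.35 mol/dm³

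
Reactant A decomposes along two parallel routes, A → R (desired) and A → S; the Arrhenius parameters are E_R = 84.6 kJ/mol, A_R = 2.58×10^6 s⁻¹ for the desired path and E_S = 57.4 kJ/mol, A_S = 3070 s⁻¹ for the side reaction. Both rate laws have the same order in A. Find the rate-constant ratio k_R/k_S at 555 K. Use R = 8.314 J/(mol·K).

With equal orders, S_{R/S} = k_R/k_S = (A_R/A_S)·exp[(E_S−E_R)/(RT)].
(E_S−E_R)/(RT) = (57.4−84.6)×10³/(8.314×555) = -27200/4614 = -5.895.
k_R/k_S = (2.58×10^6/3070)·exp(-5.895) = 840.4 × 0.002754 = 2.31.
Since E_R > E_S, raising the temperature improves selectivity toward R.

2.31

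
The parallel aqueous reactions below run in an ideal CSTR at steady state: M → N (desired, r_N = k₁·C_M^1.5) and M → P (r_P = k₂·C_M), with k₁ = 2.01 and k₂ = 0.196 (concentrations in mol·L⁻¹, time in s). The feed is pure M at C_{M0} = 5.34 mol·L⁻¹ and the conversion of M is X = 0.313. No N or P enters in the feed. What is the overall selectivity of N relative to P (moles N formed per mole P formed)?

Exit C_M = C_{M0}(1−X) = 5.34×0.687 = 3.669 mol·L⁻¹.
In a CSTR the entire volume is at exit conditions, so r_N = 2.01×3.669^1.5 = 14.12 and r_P = 0.196×3.669 = 0.7190.
Overall selectivity = C_N/C_P = r_Nτ/(r_Pτ) = r_N/r_P = 19.6.

19.6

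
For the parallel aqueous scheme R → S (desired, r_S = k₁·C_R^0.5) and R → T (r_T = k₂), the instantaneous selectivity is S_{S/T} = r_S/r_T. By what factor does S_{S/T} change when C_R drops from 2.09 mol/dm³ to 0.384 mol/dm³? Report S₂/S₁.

0.429

S_{S/T} = (k₁/k₂)·C_R^0.5, so S₂/S₁ = (C_{R,2}/C_{R,1})^0.5.
= (0.384/2.09)^0.5 = (0.1837)^0.5 = 0.429.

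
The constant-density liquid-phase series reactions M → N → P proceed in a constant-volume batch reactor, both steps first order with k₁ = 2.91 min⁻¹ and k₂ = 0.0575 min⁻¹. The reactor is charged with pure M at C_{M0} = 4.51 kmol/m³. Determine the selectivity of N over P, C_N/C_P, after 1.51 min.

14.2

The intermediate concentration in a first-order A→B→C sequence is C_N = k₁C_{M0}(e^(−k₁t) − e^(−k₂t))/(k₂−k₁).
e^(−k₁t) = e^(−2.91×1.51) = e^(−4.394) = 0.01235; e^(−k₂t) = e^(−0.08682) = 0.9168.
C_N = 2.91×4.51/(0.0575−2.91) × (0.01235−0.9168) = (-4.601)×(-0.9045) = 4.161 kmol/m³.
C_M = C_{M0}e^(−k₁t) = 0.05570 kmol/m³, so C_P = C_{M0}−C_M−C_N = 0.2928 kmol/m³; C_N/C_P = 14.2.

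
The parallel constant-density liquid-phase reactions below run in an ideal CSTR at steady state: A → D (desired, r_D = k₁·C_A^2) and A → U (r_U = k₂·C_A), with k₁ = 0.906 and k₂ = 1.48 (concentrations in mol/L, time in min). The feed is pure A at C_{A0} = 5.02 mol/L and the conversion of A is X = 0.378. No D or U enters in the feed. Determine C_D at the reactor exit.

1.25 mol/L

Exit C_A = C_{A0}(1−X) = 5.02×0.622 = 3.122 mol/L.
Rates in a CSTR are evaluated at the outlet concentration: r_D = 0.906×3.122^2 = 8.833, r_U = 1.48×3.122 = 4.621.
Fraction of consumed A going to D: r_D/(r_D+r_U) = 0.6565.
C_D = 0.6565·C_{A0}·X = 0.6565×5.02×0.378 = 1.25 mol/L.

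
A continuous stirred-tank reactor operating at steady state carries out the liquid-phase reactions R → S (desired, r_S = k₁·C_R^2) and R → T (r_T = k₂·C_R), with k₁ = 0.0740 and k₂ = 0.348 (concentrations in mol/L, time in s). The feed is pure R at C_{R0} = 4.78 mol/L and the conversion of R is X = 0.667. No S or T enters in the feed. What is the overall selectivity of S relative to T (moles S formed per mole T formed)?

Exit C_R = C_{R0}(1−X) = 4.78×0.333 = 1.592 mol/L.
Rates in a CSTR are evaluated at the outlet concentration: r_S = 0.0740×1.592^2 = 0.1875, r_T = 0.348×1.592 = 0.5539.
Overall selectivity = C_S/C_T = r_Sτ/(r_Tτ) = r_S/r_T = 0.338.

0.338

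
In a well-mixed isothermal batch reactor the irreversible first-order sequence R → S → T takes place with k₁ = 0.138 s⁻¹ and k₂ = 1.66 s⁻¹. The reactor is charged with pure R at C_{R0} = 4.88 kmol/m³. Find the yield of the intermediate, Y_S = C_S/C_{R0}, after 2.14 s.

0.0649

For first-order series with pure R initially, C_S(t) = k₁C_{R0}/(k₂−k₁)·(e^(−k₁t) − e^(−k₂t)).
e^(−k₁t) = e^(−0.138×2.14) = e^(−0.2953) = 0.7443; e^(−k₂t) = e^(−3.552) = 0.02866.
C_S = 0.138×4.88/(1.66−0.138) × (0.7443−0.02866) = 0.4425×0.7156 = 0.3166 kmol/m³.
Y_S = C_S/C_{R0} = 0.3166/4.88 = 0.0649.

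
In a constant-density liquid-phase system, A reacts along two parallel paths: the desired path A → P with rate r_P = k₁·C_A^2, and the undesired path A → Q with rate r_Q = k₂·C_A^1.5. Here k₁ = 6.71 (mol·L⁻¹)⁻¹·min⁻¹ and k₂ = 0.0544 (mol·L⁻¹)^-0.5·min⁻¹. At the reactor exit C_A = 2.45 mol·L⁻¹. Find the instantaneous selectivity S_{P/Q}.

193

S_{P/Q} = r_P/r_Q = (k₁·C_A^2)/(k₂·C_A^1.5) = (k₁/k₂)·C_A^0.5.
= (6.71×2.450^2) / (0.0544×2.450^1.5) = 40.28/0.2086 = 193.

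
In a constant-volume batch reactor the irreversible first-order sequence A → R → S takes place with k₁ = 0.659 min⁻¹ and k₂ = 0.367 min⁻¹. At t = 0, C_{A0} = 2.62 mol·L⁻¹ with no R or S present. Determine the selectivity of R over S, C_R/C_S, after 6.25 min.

For first-order series with pure A initially, C_R(t) = k₁C_{A0}/(k₂−k₁)·(e^(−k₁t) − e^(−k₂t)).
e^(−k₁t) = e^(−0.659×6.25) = e^(−4.119) = 0.01626; e^(−k₂t) = e^(−2.294) = 0.1009.
C_R = 0.659×2.62/(0.367−0.659) × (0.01626−0.1009) = (-5.913)×(-0.08462) = 0.5004 mol·L⁻¹.
C_A = C_{A0}e^(−k₁t) = 0.04261 mol·L⁻¹, so C_S = C_{A0}−C_A−C_R = 2.077 mol·L⁻¹; C_R/C_S = 0.241.

0.241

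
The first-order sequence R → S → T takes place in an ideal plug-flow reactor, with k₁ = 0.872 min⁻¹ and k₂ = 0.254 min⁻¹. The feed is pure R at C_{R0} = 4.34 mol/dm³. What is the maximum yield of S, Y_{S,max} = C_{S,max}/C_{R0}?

For a first-order series the maximum intermediate yield is C_{S,max}/C_{R0} = (k₁/k₂)^[k₂/(k₂−k₁)].
= (0.872/0.254)^(0.254/(0.254−0.872)) = (3.433)^(-0.4110) = 0.6023.

0.602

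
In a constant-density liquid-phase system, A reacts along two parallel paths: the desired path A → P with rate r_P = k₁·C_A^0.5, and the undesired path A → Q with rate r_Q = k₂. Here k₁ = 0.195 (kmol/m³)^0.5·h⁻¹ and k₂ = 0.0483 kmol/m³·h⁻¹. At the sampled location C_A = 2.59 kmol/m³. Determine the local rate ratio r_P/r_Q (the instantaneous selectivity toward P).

S_{P/Q} = r_P/r_Q = (k₁·C_A^0.5)/(k₂) = (k₁/k₂)·C_A^0.5.
= (0.195×2.590^0.5) / (0.0483) = 0.3138/0.04830 = 6.50.
Since the desired path is higher order in A, keeping C_A high (PFR or concentrated feed) favours P.

6.50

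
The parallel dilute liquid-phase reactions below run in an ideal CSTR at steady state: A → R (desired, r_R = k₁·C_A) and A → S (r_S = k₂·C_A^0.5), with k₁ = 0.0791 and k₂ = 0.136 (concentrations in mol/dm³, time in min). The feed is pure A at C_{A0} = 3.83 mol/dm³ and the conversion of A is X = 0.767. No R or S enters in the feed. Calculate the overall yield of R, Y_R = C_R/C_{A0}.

Exit C_A = C_{A0}(1−X) = 3.83×0.233 = 0.8924 mol/dm³.
In a CSTR the entire volume is at exit conditions, so r_R = 0.0791×0.8924 = 0.07059 and r_S = 0.136×0.8924^0.5 = 0.1285.
Fraction of consumed A going to R: r_R/(r_R+r_S) = 0.3546.
C_R = 0.3546·C_{A0}·X = 0.3546×3.83×0.767 = 1.04 mol/dm³; Y_R = C_R/C_{A0} = 0.272.

0.272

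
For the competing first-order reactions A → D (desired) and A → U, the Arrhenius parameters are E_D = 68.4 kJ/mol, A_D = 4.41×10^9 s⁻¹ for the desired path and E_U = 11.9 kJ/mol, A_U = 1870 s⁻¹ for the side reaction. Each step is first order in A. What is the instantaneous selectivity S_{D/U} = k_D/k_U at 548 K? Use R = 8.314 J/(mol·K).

With equal orders, S_{D/U} = k_D/k_U = (A_D/A_U)·exp[(E_U−E_D)/(RT)].
(E_U−E_D)/(RT) = (11.9−68.4)×10³/(8.314×548) = -56500/4556 = -12.40.
k_D/k_U = (4.41×10^9/1870)·exp(-12.40) = 2.358×10^6 × 4.114×10^-6 = 9.70.
Since E_D > E_U, raising the temperature improves selectivity toward D.

9.70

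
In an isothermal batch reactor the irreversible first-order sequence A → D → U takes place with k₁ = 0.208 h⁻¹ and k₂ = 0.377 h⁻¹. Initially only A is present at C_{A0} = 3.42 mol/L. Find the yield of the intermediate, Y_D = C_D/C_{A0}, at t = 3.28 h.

0.265

Solving the coupled first-order balances gives C_D(t) = [k₁/(k₂−k₁)]·C_{A0}·(e^(−k₁t) − e^(−k₂t)).
e^(−k₁t) = e^(−0.208×3.28) = e^(−0.6822) = 0.5055; e^(−k₂t) = e^(−1.237) = 0.2904.
C_D = 0.208×3.42/(0.377−0.208) × (0.5055−0.2904) = 4.209×0.2151 = 0.9054 mol/L.
Y_D = C_D/C_{A0} = 0.9054/3.42 = 0.265.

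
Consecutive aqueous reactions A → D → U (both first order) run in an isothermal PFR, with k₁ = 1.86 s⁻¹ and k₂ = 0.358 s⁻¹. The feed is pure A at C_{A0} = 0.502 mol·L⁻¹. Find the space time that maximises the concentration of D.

For first-order series the maximum of C_D occurs at τ_opt = ln(k₂/k₁)/(k₂−k₁).
= ln(0.358/1.86)/(0.358−1.86) = ln(0.1925)/-1.502 = -1.648/-1.502 = 1.10 s.

1.10 s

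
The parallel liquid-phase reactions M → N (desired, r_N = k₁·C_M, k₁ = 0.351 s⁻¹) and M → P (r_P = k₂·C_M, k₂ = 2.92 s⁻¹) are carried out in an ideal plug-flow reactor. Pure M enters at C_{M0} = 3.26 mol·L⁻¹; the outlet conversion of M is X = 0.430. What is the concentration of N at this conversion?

C_M = C_{M0}(1−X) = 1.858 mol·L⁻¹.
Both paths are first order in M, so the instantaneous fraction to N is constant: dC_N/d(−C_M) = k₁/(k₁+k₂) = 0.1073.
C_N = 0.1073·(C_{M0}−C_M) = 0.1073×1.402 = 0.150 mol·L⁻¹.

0.150 mol·L⁻¹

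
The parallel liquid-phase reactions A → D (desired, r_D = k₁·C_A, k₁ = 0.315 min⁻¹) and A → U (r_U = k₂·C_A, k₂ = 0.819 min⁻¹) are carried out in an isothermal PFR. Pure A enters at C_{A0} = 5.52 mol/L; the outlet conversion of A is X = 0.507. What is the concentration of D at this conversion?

0.777 mol/L

C_A = C_{A0}(1−X) = 2.721 mol/L.
Both paths are first order in A, so the instantaneous fraction to D is constant: dC_D/d(−C_A) = k₁/(k₁+k₂) = 0.2778.
C_D = 0.2778·(C_{A0}−C_A) = 0.2778×2.799 = 0.777 mol/L.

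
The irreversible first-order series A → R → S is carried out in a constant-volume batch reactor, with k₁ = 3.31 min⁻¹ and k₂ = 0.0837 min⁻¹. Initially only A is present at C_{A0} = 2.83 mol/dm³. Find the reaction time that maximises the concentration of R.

1.14 min

The intermediate peaks when r₁ = r₂, i.e. k₁e^(−k₁t) = k₂e^(−k₂t), giving t_opt = ln(k₂/k₁)/(k₂−k₁).
= ln(0.0837/3.31)/(0.0837−3.31) = ln(0.02529)/-3.226 = -3.677/-3.226 = 1.14 min.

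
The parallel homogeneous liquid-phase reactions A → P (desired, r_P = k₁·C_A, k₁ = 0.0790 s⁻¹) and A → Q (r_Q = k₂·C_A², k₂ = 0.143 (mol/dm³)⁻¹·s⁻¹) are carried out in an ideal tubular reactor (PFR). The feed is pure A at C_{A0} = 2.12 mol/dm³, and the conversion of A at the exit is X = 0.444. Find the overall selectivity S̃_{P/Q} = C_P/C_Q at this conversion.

C_A = C_{A0}(1−X) = 1.179 mol/dm³.
Along a PFR/batch, dC_P/dC_A = −r_P/(r_P+r_Q) = −k₁/(k₁+k₂·C_A).
Integrating from C_{A0} to C_A: C_P = (0.0790/0.143)·ln[(0.0790+0.143·2.12)/(0.0790+0.143·1.18)] = 0.5524·ln(0.3822/0.2476) = 0.2399 mol/dm³.
C_Q = (C_{A0}−C_A)−C_P = 0.7014 mol/dm³; S̃_{P/Q} = 0.2399/0.7014 = 0.342.

0.342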